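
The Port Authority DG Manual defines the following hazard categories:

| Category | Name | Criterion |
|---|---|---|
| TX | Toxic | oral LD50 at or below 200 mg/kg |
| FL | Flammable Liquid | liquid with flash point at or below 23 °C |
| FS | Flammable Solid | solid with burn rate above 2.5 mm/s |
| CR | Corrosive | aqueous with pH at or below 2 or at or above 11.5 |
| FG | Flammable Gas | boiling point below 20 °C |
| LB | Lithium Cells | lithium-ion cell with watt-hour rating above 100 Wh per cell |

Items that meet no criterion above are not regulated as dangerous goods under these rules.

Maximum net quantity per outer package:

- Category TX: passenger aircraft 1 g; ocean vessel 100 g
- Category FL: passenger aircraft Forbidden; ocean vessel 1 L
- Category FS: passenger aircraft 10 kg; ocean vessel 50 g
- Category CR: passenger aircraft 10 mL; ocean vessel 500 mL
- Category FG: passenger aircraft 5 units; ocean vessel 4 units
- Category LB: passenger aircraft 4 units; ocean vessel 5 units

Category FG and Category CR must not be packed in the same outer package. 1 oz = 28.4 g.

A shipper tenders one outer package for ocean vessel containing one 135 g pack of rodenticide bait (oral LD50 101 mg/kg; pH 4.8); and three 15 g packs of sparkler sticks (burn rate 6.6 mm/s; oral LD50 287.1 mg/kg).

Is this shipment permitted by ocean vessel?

Oral LD50 101 mg/kg meets the Category TX criterion (Toxic), so the rodenticide bait is Category TX.
With burn rate 6.6 mm/s (> 2.5 mm/s), the sparkler sticks fall in Category FS.
Category TX quantity: 135 g.
135 g > 100 g (ocean vessel limit, Category TX) — over the limit.
Category FS quantity: three 15 g packs = 45 g.
That is within the Category FS ocean vessel limit of 50 g.
The segregation rule (Category FG with Category CR) does not apply to Category TX with Category FS.

No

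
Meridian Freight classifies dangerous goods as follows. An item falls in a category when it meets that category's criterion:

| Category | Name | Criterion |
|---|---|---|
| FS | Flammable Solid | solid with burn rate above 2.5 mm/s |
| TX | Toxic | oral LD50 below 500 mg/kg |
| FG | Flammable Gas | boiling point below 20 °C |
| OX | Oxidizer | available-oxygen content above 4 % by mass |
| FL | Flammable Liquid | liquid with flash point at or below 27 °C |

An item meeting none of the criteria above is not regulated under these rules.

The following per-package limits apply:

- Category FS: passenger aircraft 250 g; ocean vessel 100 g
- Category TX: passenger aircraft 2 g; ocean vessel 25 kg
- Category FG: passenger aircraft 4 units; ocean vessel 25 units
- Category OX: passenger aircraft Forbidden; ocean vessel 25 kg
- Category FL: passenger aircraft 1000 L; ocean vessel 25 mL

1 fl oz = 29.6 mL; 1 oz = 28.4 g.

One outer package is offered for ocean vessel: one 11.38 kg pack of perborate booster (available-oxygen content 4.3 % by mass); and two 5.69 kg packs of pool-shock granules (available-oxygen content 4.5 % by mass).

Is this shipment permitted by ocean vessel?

Yes

The perborate booster has available-oxygen content 4.3 % by mass, which is > 4 % by mass, so it is Category OX (Oxidizer).
The pool-shock granules have available-oxygen content 4.5 % by mass, which is > 4 % by mass, so they are Category OX (Oxidizer).
Total Category OX: 11.38 kg + (two 5.69 kg packs = 11.38 kg) = 22.76 kg.
That is within the Category OX ocean vessel limit of 25 kg.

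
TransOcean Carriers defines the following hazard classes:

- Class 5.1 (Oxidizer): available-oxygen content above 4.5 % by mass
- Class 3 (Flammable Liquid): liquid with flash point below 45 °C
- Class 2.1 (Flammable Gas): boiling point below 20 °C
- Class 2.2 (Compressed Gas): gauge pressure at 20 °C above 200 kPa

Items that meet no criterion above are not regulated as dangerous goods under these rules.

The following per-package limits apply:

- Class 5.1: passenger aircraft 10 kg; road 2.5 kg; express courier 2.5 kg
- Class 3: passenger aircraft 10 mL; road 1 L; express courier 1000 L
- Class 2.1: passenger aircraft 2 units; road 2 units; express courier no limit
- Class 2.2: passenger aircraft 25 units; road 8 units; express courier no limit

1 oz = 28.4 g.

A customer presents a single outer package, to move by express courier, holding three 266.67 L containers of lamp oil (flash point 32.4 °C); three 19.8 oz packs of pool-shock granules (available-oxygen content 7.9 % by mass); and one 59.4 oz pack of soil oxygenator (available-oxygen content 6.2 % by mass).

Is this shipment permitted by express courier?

No

The lamp oil has flash point 32.4 °C, which is < 45 °C, so it is Class 3 (Flammable Liquid).
Available-oxygen content 7.9 % by mass meets the Class 5.1 criterion (Oxidizer), so the pool-shock granules are Class 5.1.
With available-oxygen content 6.2 % by mass (> 4.5 % by mass), the soil oxygenator falls in Class 5.1.
Class 5.1 net quantity: (three 19.8 oz packs = 1686.96 g) + (one 59.4 oz pack = 1686.96 g) = 3373.92 g.
3373.92 g > 2.5 kg (express courier limit, Class 5.1) — over the limit.
Class 3 quantity: three 266.67 L containers = 800.01 L.
800.01 L ≤ 1000 L (express courier limit, Class 3) — within limit.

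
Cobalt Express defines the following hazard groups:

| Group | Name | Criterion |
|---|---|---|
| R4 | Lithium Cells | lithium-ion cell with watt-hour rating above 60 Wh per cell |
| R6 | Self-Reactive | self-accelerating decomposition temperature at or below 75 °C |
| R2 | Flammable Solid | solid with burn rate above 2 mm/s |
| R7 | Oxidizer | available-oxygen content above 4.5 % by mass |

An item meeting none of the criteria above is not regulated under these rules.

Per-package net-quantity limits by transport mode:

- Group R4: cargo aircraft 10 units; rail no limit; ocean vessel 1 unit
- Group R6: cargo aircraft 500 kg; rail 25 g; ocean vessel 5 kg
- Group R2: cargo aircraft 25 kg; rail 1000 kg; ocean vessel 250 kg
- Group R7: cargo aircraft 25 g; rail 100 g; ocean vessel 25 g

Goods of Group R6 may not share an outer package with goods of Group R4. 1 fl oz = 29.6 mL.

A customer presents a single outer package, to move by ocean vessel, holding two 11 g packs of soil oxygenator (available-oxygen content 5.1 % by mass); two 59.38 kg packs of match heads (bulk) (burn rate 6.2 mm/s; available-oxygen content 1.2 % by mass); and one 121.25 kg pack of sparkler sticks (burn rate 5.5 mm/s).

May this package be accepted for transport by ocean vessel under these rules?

The soil oxygenator has available-oxygen content 5.1 % by mass, which is > 4.5 % by mass, so it is Group R7 (Oxidizer).
Match heads (bulk): burn rate 6.2 mm/s > 2 mm/s → Group R2 (Flammable Solid).
With burn rate 5.5 mm/s (> 2 mm/s), the sparkler sticks fall in Group R2.
Group R7 quantity: two 11 g packs = 22 g.
22 g is within the ocean vessel limit of 25 g for Group R7.
Total Group R2: (two 59.38 kg packs = 118.76 kg) + 121.25 kg = 240.01 kg.
That is within the Group R2 ocean vessel limit of 250 kg.
The segregation rule (Group R6 with Group R4) does not apply to Group R7 with Group R2.
Every hazard group is within its ocean vessel limit and no segregation rule is violated.

Yes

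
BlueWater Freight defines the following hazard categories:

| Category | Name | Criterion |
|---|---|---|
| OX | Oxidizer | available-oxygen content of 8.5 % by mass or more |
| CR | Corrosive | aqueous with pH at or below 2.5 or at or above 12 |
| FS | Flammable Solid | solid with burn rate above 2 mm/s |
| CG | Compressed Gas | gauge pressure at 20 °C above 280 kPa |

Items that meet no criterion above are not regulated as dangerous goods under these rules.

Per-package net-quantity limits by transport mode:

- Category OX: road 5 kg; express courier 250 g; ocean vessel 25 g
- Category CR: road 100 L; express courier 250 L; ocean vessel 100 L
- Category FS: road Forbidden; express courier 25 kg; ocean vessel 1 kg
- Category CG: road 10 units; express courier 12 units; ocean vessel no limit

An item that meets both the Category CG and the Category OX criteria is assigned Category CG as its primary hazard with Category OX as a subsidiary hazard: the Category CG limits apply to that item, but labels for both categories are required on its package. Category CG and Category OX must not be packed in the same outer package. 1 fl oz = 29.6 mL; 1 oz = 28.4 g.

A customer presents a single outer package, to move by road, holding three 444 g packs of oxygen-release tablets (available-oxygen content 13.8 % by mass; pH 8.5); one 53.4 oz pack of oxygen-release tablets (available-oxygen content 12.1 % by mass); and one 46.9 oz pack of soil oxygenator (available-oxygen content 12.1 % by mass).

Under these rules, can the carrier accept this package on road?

Available-oxygen content 13.8 % by mass meets the Category OX criterion (Oxidizer), so the oxygen-release tablets are Category OX.
Oxygen-release tablets: available-oxygen content 12.1 % by mass ≥ 8.5 % by mass → Category OX (Oxidizer).
Soil oxygenator: available-oxygen content 12.1 % by mass ≥ 8.5 % by mass → Category OX (Oxidizer).
Category OX net quantity: (three 444 g packs = 1.332 kg) + (one 53.4 oz pack = 1516.56 g) + (one 46.9 oz pack = 1331.96 g) = 4180.52 g.
That is within the Category OX road limit of 5 kg.

Yes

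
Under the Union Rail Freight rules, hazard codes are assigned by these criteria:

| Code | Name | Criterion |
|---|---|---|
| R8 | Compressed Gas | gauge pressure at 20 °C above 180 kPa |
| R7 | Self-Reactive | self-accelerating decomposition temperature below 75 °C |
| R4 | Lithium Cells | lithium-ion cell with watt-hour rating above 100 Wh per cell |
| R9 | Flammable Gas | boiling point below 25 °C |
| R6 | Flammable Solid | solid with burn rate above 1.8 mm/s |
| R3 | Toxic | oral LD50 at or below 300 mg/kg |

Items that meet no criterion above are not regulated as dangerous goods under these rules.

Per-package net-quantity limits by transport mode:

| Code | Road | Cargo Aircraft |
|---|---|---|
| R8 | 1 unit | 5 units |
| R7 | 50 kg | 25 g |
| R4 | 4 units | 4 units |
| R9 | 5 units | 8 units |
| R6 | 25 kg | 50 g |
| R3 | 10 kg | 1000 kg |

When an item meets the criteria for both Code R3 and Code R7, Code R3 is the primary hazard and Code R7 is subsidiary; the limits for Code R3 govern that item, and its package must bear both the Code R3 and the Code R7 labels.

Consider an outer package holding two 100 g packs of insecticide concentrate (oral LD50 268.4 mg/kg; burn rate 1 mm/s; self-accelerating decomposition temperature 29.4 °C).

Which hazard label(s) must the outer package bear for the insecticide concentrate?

Insecticide concentrate: oral LD50 268.4 mg/kg ≤ 300 mg/kg → Code R3 (Toxic).
Self-accelerating decomposition temperature 29.4 °C meets the Code R7 criterion (Self-Reactive), so the insecticide concentrate is Code R7.
By the precedence rule Code R3 is primary and Code R7 is subsidiary, and that rule requires both labels on the package.

Code R3 and R7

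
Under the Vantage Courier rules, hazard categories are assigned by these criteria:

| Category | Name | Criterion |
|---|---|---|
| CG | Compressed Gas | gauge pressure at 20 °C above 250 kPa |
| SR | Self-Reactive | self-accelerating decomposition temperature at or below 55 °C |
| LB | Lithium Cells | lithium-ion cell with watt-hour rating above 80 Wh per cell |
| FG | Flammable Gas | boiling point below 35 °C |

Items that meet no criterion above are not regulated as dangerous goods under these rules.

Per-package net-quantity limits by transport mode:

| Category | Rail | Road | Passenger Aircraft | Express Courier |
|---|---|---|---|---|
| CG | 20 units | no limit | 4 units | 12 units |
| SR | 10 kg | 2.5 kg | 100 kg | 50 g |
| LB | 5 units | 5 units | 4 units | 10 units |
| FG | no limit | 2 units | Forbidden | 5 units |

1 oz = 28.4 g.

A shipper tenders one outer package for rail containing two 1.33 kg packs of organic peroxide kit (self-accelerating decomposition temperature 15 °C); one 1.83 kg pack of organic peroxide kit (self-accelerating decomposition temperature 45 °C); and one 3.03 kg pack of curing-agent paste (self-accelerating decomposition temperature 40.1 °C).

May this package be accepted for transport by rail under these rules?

The organic peroxide kit has self-accelerating decomposition temperature 15 °C, which is ≤ 55 °C, so it is Category SR (Self-Reactive).
Organic peroxide kit: self-accelerating decomposition temperature 45 °C ≤ 55 °C → Category SR (Self-Reactive).
With self-accelerating decomposition temperature 40.1 °C (≤ 55 °C), the curing-agent paste falls in Category SR.
Category SR net quantity: (two 1.33 kg packs = 2.66 kg) + 1.83 kg + 3.03 kg = 7.52 kg.
7.52 kg ≤ 10 kg (rail limit, Category SR) — within limit.

Yes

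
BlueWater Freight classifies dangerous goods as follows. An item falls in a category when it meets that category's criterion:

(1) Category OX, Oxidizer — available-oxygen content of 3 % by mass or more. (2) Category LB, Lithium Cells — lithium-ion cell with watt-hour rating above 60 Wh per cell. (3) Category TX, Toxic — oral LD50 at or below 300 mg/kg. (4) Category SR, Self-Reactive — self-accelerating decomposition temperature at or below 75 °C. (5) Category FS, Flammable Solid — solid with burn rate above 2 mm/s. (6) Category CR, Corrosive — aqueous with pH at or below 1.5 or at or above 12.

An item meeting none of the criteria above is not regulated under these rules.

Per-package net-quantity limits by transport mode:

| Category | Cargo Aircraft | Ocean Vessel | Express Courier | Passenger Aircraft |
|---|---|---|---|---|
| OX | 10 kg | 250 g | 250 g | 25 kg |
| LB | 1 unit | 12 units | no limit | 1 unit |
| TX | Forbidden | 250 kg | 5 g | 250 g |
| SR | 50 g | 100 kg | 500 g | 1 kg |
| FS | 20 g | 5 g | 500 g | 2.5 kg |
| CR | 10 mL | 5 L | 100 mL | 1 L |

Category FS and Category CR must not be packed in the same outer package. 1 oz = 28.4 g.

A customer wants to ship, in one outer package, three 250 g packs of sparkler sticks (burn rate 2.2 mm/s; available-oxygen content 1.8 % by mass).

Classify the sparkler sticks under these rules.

Sparkler sticks: burn rate 2.2 mm/s > 2 mm/s → Category FS (Flammable Solid).

Category FS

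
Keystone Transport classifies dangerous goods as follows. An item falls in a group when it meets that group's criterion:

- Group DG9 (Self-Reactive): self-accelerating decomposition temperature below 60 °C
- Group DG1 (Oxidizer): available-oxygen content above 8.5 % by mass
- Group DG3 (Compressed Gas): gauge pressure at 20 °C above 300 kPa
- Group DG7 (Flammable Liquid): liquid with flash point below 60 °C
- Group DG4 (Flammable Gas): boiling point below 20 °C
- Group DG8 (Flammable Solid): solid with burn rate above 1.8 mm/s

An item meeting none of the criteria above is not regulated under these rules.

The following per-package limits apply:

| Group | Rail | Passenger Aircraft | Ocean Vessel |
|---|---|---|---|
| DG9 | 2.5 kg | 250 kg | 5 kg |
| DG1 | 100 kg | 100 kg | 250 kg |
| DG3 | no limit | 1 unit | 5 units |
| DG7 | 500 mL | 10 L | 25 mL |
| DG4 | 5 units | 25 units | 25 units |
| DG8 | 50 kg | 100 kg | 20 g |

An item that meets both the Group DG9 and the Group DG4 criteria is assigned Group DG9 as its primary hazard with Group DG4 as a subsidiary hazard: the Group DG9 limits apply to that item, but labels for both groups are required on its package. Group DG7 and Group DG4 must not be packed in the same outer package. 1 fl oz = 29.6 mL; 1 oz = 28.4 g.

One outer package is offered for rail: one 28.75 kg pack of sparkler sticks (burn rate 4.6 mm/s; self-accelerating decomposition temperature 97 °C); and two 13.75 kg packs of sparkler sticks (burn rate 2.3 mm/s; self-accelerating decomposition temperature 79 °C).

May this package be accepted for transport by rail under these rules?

The sparkler sticks have burn rate 4.6 mm/s, which is > 1.8 mm/s, so they are Group DG8 (Flammable Solid).
Sparkler sticks: burn rate 2.3 mm/s > 1.8 mm/s → Group DG8 (Flammable Solid).
Group DG8 net quantity: 28.75 kg + (two 13.75 kg packs = 27.5 kg) = 56.25 kg.
56.25 kg exceeds the rail limit of 50 kg for Group DG8.

No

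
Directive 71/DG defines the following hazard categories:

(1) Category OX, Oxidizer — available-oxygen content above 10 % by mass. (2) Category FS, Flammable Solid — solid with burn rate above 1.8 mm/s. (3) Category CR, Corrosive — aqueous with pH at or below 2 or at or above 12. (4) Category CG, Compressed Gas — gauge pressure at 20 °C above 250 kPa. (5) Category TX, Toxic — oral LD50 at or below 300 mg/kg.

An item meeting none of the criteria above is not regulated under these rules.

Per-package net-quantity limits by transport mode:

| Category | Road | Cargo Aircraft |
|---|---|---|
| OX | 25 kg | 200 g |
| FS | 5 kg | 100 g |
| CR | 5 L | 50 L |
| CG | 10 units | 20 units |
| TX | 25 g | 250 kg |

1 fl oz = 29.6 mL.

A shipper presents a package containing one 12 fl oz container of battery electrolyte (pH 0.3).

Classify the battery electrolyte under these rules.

Category CR

The battery electrolyte has pH 0.3, which is ≤ 2, so it is Category CR (Corrosive).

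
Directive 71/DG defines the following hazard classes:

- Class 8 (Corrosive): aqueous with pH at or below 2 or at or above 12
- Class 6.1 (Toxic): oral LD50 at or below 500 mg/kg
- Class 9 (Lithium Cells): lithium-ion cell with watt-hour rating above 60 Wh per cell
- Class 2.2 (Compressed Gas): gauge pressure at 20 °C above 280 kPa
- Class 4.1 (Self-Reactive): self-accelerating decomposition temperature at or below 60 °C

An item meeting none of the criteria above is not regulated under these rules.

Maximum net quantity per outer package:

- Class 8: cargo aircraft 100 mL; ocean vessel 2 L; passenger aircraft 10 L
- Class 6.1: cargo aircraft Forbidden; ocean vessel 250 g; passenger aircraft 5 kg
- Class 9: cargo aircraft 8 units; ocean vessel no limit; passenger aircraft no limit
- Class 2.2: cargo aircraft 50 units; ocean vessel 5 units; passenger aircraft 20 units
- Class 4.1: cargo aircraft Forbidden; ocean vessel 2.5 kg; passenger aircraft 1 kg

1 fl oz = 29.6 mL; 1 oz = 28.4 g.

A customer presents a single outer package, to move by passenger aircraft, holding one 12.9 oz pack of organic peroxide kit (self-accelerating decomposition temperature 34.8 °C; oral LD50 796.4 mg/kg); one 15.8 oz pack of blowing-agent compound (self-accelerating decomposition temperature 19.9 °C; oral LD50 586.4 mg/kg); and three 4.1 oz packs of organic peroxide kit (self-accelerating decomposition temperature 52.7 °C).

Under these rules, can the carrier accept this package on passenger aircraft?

With self-accelerating decomposition temperature 34.8 °C (≤ 60 °C), the organic peroxide kit falls in Class 4.1.
The blowing-agent compound has self-accelerating decomposition temperature 19.9 °C, which is ≤ 60 °C, so it is Class 4.1 (Self-Reactive).
Self-accelerating decomposition temperature 52.7 °C meets the Class 4.1 criterion (Self-Reactive), so the organic peroxide kit is Class 4.1.
Total Class 4.1: (one 12.9 oz pack = 366.36 g) + (one 15.8 oz pack = 448.72 g) + (three 4.1 oz packs = 349.32 g) = 1164.4 g.
That exceeds the Class 4.1 passenger aircraft limit of 1 kg.

No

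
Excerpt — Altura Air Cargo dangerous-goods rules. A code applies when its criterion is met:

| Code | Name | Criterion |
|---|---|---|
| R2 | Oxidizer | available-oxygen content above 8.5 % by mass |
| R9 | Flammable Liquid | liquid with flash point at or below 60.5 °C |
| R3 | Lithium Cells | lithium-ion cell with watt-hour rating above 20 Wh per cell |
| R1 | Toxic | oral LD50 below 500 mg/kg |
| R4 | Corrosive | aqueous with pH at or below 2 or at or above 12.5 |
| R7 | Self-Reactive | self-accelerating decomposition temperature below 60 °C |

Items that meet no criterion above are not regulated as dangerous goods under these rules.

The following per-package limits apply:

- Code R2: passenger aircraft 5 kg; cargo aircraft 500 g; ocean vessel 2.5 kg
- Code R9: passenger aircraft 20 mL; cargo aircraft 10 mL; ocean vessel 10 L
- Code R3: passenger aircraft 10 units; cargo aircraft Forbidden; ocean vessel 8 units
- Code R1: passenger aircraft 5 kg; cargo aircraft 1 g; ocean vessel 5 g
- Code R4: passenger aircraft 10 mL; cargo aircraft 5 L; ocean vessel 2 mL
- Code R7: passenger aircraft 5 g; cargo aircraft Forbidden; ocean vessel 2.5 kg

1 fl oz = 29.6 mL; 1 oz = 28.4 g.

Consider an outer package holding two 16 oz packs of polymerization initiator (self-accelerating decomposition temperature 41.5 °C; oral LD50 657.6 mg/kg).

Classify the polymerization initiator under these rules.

Code R7

Polymerization initiator: self-accelerating decomposition temperature 41.5 °C < 60 °C → Code R7 (Self-Reactive).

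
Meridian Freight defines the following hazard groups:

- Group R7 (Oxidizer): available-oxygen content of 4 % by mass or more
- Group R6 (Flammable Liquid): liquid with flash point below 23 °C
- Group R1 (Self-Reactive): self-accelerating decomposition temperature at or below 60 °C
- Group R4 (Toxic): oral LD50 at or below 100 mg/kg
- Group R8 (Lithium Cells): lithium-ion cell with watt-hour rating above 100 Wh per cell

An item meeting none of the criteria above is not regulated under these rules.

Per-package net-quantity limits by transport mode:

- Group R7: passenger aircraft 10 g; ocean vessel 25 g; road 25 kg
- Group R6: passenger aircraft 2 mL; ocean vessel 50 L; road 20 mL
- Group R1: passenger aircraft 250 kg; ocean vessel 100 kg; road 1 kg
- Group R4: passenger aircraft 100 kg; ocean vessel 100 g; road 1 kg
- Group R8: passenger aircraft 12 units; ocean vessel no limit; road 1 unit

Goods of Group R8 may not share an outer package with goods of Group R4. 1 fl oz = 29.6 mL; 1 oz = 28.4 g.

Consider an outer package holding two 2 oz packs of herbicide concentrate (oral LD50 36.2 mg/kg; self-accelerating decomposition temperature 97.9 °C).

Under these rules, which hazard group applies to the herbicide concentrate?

Group R4

Herbicide concentrate: oral LD50 36.2 mg/kg ≤ 100 mg/kg → Group R4 (Toxic).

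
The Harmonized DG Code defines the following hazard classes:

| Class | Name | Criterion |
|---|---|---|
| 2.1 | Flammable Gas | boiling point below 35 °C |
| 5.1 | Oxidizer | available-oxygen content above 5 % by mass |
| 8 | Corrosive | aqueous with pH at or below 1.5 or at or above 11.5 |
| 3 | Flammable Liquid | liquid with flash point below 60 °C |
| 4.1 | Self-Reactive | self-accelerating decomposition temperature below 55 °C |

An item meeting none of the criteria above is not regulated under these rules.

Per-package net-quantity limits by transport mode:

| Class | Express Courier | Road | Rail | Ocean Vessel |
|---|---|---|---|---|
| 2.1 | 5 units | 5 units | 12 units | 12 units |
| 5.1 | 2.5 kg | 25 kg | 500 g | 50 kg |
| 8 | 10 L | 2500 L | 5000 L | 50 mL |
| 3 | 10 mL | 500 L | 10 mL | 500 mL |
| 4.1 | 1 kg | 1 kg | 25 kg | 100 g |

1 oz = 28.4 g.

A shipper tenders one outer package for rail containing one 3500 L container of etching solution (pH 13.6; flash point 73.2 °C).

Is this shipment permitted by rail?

Yes

With pH 13.6 (≥ 11.5), the etching solution falls in Class 8.
Class 8 quantity: 3500 L.
That is within the Class 8 rail limit of 5000 L.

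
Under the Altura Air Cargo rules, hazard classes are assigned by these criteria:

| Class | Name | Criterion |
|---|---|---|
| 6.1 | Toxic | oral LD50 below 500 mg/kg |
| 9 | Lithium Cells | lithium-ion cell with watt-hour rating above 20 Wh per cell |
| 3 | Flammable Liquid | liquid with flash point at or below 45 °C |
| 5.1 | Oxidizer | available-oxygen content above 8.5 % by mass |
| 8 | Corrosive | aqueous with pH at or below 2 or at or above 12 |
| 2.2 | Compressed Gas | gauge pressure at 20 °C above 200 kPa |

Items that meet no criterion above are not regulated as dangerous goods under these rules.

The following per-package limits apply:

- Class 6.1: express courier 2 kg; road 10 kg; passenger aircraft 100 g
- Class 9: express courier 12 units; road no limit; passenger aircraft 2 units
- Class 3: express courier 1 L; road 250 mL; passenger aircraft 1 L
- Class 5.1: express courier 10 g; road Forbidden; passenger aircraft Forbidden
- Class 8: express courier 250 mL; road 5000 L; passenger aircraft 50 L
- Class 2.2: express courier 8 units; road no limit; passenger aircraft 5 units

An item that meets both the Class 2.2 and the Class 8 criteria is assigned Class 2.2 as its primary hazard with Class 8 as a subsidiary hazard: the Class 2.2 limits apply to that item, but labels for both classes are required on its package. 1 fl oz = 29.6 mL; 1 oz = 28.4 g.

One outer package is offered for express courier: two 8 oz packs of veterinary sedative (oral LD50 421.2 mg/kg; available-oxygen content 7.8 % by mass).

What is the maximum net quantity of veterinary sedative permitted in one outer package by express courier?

Oral LD50 421.2 mg/kg meets the Class 6.1 criterion (Toxic), so the veterinary sedative is Class 6.1.
The express courier limit for Class 6.1 is 2 kg.

2 kg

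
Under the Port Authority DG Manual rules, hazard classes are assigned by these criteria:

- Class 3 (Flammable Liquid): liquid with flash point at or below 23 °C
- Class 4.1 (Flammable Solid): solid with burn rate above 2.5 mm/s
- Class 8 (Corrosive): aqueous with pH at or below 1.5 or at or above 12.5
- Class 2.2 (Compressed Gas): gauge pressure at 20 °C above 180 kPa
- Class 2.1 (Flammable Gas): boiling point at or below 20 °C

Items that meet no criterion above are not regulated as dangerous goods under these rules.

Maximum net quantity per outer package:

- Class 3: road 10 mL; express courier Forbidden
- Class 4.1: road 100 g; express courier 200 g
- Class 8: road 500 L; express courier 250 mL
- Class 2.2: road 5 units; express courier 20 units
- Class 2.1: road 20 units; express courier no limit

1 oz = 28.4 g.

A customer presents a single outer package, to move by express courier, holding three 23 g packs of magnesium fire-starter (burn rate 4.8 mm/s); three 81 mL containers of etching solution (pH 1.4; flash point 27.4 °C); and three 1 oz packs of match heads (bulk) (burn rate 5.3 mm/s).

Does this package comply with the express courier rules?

Yes

The magnesium fire-starter has burn rate 4.8 mm/s, which is > 2.5 mm/s, so it is Class 4.1 (Flammable Solid).
The etching solution has pH 1.4, which is ≤ 1.5, so it is Class 8 (Corrosive).
Match heads (bulk): burn rate 5.3 mm/s > 2.5 mm/s → Class 4.1 (Flammable Solid).
Class 8 quantity: three 81 mL containers = 243 mL.
243 mL ≤ 250 mL (express courier limit, Class 8) — within limit.
Class 4.1 net quantity: (three 23 g packs = 69 g) + (three 1 oz packs = 85.2 g) = 154.2 g.
That is within the Class 4.1 express courier limit of 200 g.
Every hazard class is within its express courier limit and no segregation rule is violated.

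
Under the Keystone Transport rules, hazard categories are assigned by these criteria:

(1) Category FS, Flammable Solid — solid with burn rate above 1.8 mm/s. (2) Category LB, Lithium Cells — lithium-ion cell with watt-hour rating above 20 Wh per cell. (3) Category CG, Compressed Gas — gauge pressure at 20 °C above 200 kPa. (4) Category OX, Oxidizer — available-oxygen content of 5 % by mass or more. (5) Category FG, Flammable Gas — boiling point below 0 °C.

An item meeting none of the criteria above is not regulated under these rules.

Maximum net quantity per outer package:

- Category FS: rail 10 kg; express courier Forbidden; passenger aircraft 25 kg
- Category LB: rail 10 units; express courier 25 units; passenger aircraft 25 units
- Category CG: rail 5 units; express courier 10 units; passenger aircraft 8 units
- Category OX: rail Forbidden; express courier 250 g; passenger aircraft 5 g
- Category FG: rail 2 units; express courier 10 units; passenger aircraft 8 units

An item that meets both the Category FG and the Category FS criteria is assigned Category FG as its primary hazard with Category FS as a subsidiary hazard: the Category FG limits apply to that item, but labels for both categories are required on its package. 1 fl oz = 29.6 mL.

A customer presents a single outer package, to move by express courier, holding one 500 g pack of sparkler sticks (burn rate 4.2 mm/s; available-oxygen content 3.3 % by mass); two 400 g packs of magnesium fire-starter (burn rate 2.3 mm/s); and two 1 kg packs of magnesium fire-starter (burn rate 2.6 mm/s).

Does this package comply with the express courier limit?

The sparkler sticks have burn rate 4.2 mm/s, which is > 1.8 mm/s, so they are Category FS (Flammable Solid).
Magnesium fire-starter: burn rate 2.3 mm/s > 1.8 mm/s → Category FS (Flammable Solid).
The magnesium fire-starter has burn rate 2.6 mm/s, which is > 1.8 mm/s, so it is Category FS (Flammable Solid).
Category FS net quantity: 500 g + (two 400 g packs = 800 g) + (two 1 kg packs = 2 kg) = 3.3 kg.
By express courier, Category FS is Forbidden regardless of quantity.

No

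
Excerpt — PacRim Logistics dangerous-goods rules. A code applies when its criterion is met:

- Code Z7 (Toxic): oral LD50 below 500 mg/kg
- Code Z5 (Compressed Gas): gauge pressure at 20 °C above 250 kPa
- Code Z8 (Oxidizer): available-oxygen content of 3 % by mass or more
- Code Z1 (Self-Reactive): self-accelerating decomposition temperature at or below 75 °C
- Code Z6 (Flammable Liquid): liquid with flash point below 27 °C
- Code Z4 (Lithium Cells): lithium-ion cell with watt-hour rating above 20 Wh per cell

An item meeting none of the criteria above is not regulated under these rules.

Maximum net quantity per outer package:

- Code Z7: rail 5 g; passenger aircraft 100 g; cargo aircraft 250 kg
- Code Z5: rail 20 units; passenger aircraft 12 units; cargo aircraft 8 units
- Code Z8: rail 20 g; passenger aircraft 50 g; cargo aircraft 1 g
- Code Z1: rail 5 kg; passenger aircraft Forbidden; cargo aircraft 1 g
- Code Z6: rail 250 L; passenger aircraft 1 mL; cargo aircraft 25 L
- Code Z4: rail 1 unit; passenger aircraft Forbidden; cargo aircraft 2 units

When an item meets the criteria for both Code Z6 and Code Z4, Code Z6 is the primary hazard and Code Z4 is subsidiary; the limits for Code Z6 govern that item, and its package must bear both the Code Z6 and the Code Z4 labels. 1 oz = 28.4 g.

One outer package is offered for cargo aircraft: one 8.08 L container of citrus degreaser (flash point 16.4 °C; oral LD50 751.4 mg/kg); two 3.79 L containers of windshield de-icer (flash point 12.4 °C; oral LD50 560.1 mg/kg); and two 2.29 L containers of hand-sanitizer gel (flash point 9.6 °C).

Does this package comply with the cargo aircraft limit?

Yes

The citrus degreaser has flash point 16.4 °C, which is < 27 °C, so it is Code Z6 (Flammable Liquid).
Windshield de-icer: flash point 12.4 °C < 27 °C → Code Z6 (Flammable Liquid).
Flash point 9.6 °C meets the Code Z6 criterion (Flammable Liquid), so the hand-sanitizer gel is Code Z6.
Total Code Z6: 8.08 L + (two 3.79 L containers = 7.58 L) + (two 2.29 L containers = 4.58 L) = 20.24 L.
20.24 L ≤ 25 L (cargo aircraft limit, Code Z6) — within limit.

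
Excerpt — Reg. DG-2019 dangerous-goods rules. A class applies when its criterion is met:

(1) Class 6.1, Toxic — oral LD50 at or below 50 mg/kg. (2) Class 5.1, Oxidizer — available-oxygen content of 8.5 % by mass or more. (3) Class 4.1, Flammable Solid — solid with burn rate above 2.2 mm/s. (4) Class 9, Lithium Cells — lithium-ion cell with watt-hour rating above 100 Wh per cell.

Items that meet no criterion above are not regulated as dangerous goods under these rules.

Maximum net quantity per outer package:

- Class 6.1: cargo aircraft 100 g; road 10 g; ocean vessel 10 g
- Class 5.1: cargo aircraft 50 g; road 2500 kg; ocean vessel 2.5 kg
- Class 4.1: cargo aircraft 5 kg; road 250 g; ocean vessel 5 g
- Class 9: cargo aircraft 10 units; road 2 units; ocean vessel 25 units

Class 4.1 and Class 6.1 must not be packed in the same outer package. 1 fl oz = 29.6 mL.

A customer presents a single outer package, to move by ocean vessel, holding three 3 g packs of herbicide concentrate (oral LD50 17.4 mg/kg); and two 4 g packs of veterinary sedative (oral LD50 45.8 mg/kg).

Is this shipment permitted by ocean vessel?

No

With oral LD50 17.4 mg/kg (≤ 50 mg/kg), the herbicide concentrate falls in Class 6.1.
With oral LD50 45.8 mg/kg (≤ 50 mg/kg), the veterinary sedative falls in Class 6.1.
Total Class 6.1: (three 3 g packs = 9 g) + (two 4 g packs = 8 g) = 17 g.
That exceeds the Class 6.1 ocean vessel limit of 10 g.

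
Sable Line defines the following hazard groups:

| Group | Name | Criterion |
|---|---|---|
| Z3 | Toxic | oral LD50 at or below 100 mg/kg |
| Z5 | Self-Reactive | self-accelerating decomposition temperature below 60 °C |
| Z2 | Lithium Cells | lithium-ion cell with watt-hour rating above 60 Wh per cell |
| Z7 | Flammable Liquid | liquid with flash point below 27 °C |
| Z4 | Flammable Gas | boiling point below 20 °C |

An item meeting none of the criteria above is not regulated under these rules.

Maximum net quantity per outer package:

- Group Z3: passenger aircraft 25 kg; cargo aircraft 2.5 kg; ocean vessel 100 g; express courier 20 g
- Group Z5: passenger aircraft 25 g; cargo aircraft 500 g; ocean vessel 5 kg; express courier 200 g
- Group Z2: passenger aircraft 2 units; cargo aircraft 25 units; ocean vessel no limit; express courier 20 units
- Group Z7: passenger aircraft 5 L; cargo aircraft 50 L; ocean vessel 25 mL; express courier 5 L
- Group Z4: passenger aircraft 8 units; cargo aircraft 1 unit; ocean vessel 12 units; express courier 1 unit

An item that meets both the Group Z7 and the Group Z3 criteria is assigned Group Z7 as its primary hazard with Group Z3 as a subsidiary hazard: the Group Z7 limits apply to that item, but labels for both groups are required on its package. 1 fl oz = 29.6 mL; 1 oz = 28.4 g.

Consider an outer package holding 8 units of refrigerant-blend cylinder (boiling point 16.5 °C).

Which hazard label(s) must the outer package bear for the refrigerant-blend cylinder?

Boiling point 16.5 °C meets the Group Z4 criterion (Flammable Gas), so the refrigerant-blend cylinder is Group Z4.
Only the Group Z4 label is required.

Group Z4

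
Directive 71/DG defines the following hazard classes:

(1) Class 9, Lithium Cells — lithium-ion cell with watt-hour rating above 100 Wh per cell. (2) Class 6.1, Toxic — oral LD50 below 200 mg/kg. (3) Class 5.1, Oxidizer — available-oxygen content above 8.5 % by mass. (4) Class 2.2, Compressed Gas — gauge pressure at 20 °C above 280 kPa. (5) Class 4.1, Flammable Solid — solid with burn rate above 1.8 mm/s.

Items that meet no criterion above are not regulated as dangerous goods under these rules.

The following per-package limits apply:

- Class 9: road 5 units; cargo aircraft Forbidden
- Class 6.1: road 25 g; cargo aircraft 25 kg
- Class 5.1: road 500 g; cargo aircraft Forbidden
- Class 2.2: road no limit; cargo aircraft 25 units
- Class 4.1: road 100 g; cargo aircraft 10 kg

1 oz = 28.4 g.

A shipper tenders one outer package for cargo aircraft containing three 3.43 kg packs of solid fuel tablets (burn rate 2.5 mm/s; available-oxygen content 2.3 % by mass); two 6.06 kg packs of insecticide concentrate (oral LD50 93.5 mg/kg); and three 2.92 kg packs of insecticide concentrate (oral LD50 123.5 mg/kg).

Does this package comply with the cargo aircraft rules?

No

Solid fuel tablets: burn rate 2.5 mm/s > 1.8 mm/s → Class 4.1 (Flammable Solid).
With oral LD50 93.5 mg/kg (< 200 mg/kg), the insecticide concentrate falls in Class 6.1.
Oral LD50 123.5 mg/kg meets the Class 6.1 criterion (Toxic), so the insecticide concentrate is Class 6.1.
Class 6.1 net quantity: (two 6.06 kg packs = 12.12 kg) + (three 2.92 kg packs = 8.76 kg) = 20.88 kg.
That is within the Class 6.1 cargo aircraft limit of 25 kg.
Class 4.1 quantity: three 3.43 kg packs = 10.29 kg.
10.29 kg > 10 kg (cargo aircraft limit, Class 4.1) — over the limit.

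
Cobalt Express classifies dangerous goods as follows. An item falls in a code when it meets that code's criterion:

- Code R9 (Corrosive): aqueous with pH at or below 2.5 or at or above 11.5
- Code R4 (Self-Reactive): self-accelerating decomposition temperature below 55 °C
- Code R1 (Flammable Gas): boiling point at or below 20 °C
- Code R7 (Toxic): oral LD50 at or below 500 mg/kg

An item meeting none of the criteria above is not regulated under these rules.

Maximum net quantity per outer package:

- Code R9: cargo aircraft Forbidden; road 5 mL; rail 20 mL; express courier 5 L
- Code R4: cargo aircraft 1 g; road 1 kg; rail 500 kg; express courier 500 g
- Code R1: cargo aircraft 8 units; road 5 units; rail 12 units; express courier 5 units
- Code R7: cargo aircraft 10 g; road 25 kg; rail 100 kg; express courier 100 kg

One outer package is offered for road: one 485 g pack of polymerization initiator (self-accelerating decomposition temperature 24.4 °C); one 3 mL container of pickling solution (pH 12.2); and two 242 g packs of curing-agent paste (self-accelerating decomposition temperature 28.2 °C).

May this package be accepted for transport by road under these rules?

The polymerization initiator has self-accelerating decomposition temperature 24.4 °C, which is < 55 °C, so it is Code R4 (Self-Reactive).
pH 12.2 meets the Code R9 criterion (Corrosive), so the pickling solution is Code R9.
Curing-agent paste: self-accelerating decomposition temperature 28.2 °C < 55 °C → Code R4 (Self-Reactive).
Code R9 quantity: 3 mL.
That is within the Code R9 road limit of 5 mL.
Code R4 net quantity: 485 g + (two 242 g packs = 484 g) = 969 g.
That is within the Code R4 road limit of 1 kg.
Every hazard code is within its road limit and no segregation rule is violated.

Yes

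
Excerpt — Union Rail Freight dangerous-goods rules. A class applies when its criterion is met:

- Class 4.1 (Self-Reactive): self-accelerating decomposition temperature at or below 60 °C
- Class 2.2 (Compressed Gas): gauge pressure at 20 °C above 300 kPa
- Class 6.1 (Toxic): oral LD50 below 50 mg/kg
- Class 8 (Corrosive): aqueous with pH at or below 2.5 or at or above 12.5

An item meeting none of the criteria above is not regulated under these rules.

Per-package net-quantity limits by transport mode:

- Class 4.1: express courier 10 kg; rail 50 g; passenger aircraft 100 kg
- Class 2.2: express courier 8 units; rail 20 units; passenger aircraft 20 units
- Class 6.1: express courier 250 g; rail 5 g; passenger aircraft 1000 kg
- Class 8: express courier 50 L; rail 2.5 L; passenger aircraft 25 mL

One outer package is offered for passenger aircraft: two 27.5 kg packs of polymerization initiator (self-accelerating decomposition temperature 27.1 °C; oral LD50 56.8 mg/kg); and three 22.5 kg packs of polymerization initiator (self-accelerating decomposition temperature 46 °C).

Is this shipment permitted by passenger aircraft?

With self-accelerating decomposition temperature 27.1 °C (≤ 60 °C), the polymerization initiator falls in Class 4.1.
The polymerization initiator has self-accelerating decomposition temperature 46 °C, which is ≤ 60 °C, so it is Class 4.1 (Self-Reactive).
Total Class 4.1: (two 27.5 kg packs = 55 kg) + (three 22.5 kg packs = 67.5 kg) = 122.5 kg.
122.5 kg > 100 kg (passenger aircraft limit, Class 4.1) — over the limit.

No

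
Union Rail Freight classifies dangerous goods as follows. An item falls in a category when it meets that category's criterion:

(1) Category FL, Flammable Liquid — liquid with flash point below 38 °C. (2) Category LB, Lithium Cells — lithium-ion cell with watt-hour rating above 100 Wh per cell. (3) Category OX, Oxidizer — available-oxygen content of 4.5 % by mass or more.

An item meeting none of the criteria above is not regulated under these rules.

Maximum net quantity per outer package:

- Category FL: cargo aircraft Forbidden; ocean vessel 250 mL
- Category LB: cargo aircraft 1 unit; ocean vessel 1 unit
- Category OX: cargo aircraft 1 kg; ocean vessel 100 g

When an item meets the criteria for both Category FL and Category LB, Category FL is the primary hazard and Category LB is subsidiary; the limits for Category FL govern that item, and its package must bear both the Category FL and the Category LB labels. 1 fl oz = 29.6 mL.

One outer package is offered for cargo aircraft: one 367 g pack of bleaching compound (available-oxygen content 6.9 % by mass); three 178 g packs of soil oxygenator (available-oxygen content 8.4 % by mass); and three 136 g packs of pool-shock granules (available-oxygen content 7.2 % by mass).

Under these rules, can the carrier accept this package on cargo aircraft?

Available-oxygen content 6.9 % by mass meets the Category OX criterion (Oxidizer), so the bleaching compound is Category OX.
Available-oxygen content 8.4 % by mass meets the Category OX criterion (Oxidizer), so the soil oxygenator is Category OX.
With available-oxygen content 7.2 % by mass (≥ 4.5 % by mass), the pool-shock granules fall in Category OX.
Category OX net quantity: 367 g + (three 178 g packs = 534 g) + (three 136 g packs = 408 g) = 1.309 kg.
1.309 kg exceeds the cargo aircraft limit of 1 kg for Category OX.

No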